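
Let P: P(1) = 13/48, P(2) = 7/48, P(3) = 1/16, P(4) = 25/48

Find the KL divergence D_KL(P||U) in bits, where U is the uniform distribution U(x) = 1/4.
0.3444 bits

U(i) = 1/4 for all i

D_KL(P||U) = Σ P(x) log₂(P(x) / (1/4))
           = Σ P(x) log₂(P(x)) + log₂(4)
           = log₂(4) - H(P)

H(P) = -Σ P(x) log₂(P(x)):
  -P(1)·log₂(P(1)) = -(13/48)·log₂(13/48) = 0.51039
  -P(2)·log₂(P(2)) = -(7/48)·log₂(7/48) = 0.40507
  -P(3)·log₂(P(3)) = -(1/16)·log₂(1/16) = 0.25000
  -P(4)·log₂(P(4)) = -(25/48)·log₂(25/48) = 0.49016
H(P) = 0.51039 + 0.40507 + 0.25000 + 0.49016 = 1.65562 bits

log₂(4) = 2.00000 bits

D_KL(P||U) = 2.00000 - 1.65562 = 0.34438 ≈ 0.3444 bits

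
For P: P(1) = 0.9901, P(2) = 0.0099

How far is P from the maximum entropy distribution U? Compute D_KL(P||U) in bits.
0.9199 bits

U(i) = 1/2 for all i

D_KL(P||U) = Σ P(x) log₂(P(x) / (1/2))
           = Σ P(x) log₂(P(x)) + log₂(2)
           = log₂(2) - H(P)

H(P) = -Σ P(x) log₂(P(x)):
  -P(1)·log₂(P(1)) = -(0.9901)·log₂(0.9901) = 0.01421
  -P(2)·log₂(P(2)) = -(0.0099)·log₂(0.0099) = 0.06592
H(P) = 0.01421 + 0.06592 = 0.08013 bits

log₂(2) = 1.00000 bits

D_KL(P||U) = 1.00000 - 0.08013 = 0.91987 ≈ 0.9199 bits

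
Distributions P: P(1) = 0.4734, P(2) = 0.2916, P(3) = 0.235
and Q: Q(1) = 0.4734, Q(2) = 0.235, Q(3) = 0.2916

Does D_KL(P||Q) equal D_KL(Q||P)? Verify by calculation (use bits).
D_KL(P||Q) = 0.0176 bits, D_KL(Q||P) = 0.0176 bits. Yes — for this pair D_KL(P||Q) = D_KL(Q||P).

D_KL(P||Q) = Σ P(x) log₂(P(x)/Q(x))

Computing term by term:
  P(1)·log₂(P(1)/Q(1)) = 0.4734·log₂(0.4734/0.4734) = 0.00000
  P(2)·log₂(P(2)/Q(2)) = 0.2916·log₂(0.2916/0.235) = 0.09078
  P(3)·log₂(P(3)/Q(3)) = 0.235·log₂(0.235/0.2916) = -0.07316

D_KL(P||Q) = 0.00000 + 0.09078 - 0.07316 = 0.01762 ≈ 0.0176 bits

D_KL(Q||P) = Σ Q(x) log₂(Q(x)/P(x))

Computing term by term:
  Q(1)·log₂(Q(1)/P(1)) = 0.4734·log₂(0.4734/0.4734) = 0.00000
  Q(2)·log₂(Q(2)/P(2)) = 0.235·log₂(0.235/0.2916) = -0.07316
  Q(3)·log₂(Q(3)/P(3)) = 0.2916·log₂(0.2916/0.235) = 0.09078

D_KL(Q||P) = 0.00000 - 0.07316 + 0.09078 = 0.01762 ≈ 0.0176 bits

These ARE equal here. Q is P with outcomes relabeled (Q(2) = P(3), Q(3) = P(2)) by a relabeling that is its own inverse, so the two sums contain exactly the same terms in a different order. This is a special case — KL divergence is not symmetric in general: D_KL(P||Q) ≠ D_KL(Q||P) for most P, Q.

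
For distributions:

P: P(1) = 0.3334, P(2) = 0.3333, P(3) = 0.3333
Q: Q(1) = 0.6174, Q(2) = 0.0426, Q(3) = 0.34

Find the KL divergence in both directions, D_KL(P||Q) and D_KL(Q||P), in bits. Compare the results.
D_KL(P||Q) = 0.6833 bits, D_KL(Q||P) = 0.4322 bits. D_KL(P||Q) is larger than D_KL(Q||P) by 0.2511 bits; the two directions differ.

D_KL(P||Q) = Σ P(x) log₂(P(x)/Q(x))

Computing term by term:
  P(1)·log₂(P(1)/Q(1)) = 0.3334·log₂(0.3334/0.6174) = -0.29638
  P(2)·log₂(P(2)/Q(2)) = 0.3333·log₂(0.3333/0.0426) = 0.98920
  P(3)·log₂(P(3)/Q(3)) = 0.3333·log₂(0.3333/0.34) = -0.00957

D_KL(P||Q) = -0.29638 + 0.98920 - 0.00957 = 0.68325 ≈ 0.6833 bits

D_KL(Q||P) = Σ Q(x) log₂(Q(x)/P(x))

Computing term by term:
  Q(1)·log₂(Q(1)/P(1)) = 0.6174·log₂(0.6174/0.3334) = 0.54884
  Q(2)·log₂(Q(2)/P(2)) = 0.0426·log₂(0.0426/0.3333) = -0.12643
  Q(3)·log₂(Q(3)/P(3)) = 0.34·log₂(0.34/0.3333) = 0.00976

D_KL(Q||P) = 0.54884 - 0.12643 + 0.00976 = 0.43217 ≈ 0.4322 bits

These are NOT equal (difference: 0.2511 bits). KL divergence is asymmetric: D_KL(P||Q) ≠ D_KL(Q||P) in general.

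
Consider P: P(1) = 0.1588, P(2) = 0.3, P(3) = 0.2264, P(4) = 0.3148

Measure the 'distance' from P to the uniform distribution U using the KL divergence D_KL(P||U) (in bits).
0.0472 bits

U(i) = 1/4 for all i

D_KL(P||U) = Σ P(x) log₂(P(x) / (1/4))
           = Σ P(x) log₂(P(x)) + log₂(4)
           = log₂(4) - H(P)

H(P) = -Σ P(x) log₂(P(x)):
  -P(1)·log₂(P(1)) = -(0.1588)·log₂(0.1588) = 0.42157
  -P(2)·log₂(P(2)) = -(0.3)·log₂(0.3) = 0.52109
  -P(3)·log₂(P(3)) = -(0.2264)·log₂(0.2264) = 0.48519
  -P(4)·log₂(P(4)) = -(0.3148)·log₂(0.3148) = 0.52493
H(P) = 0.42157 + 0.52109 + 0.48519 + 0.52493 = 1.95278 bits

log₂(4) = 2.00000 bits

D_KL(P||U) = 2.00000 - 1.95278 = 0.04722 ≈ 0.0472 bits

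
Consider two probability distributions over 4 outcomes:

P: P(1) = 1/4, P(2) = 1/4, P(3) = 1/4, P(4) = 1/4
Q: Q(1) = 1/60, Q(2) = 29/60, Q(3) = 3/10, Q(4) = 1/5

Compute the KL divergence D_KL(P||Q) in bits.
0.7537 bits

D_KL(P||Q) = Σ P(x) log₂(P(x)/Q(x))

Computing term by term:
  P(1)·log₂(P(1)/Q(1)) = (1/4)·log₂((1/4)/(1/60)) = 0.97672
  P(2)·log₂(P(2)/Q(2)) = (1/4)·log₂((1/4)/(29/60)) = -0.23777
  P(3)·log₂(P(3)/Q(3)) = (1/4)·log₂((1/4)/(3/10)) = -0.06576
  P(4)·log₂(P(4)/Q(4)) = (1/4)·log₂((1/4)/(1/5)) = 0.08048

D_KL(P||Q) = 0.97672 - 0.23777 - 0.06576 + 0.08048 = 0.75367 ≈ 0.7537 bits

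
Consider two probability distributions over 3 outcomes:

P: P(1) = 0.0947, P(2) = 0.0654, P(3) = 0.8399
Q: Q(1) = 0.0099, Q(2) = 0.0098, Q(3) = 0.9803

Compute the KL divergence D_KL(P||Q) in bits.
0.3003 bits

D_KL(P||Q) = Σ P(x) log₂(P(x)/Q(x))

Computing term by term:
  P(1)·log₂(P(1)/Q(1)) = 0.0947·log₂(0.0947/0.0099) = 0.30852
  P(2)·log₂(P(2)/Q(2)) = 0.0654·log₂(0.0654/0.0098) = 0.17909
  P(3)·log₂(P(3)/Q(3)) = 0.8399·log₂(0.8399/0.9803) = -0.18730

D_KL(P||Q) = 0.30852 + 0.17909 - 0.18730 = 0.30031 ≈ 0.3003 bits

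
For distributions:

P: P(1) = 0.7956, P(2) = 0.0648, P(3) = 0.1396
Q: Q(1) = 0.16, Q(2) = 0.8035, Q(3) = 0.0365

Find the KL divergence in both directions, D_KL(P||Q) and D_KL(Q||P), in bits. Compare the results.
D_KL(P||Q) = 1.8758 bits, D_KL(Q||P) = 2.4776 bits. D_KL(Q||P) is larger than D_KL(P||Q) by 0.6018 bits; the two directions differ.

D_KL(P||Q) = Σ P(x) log₂(P(x)/Q(x))

Computing term by term:
  P(1)·log₂(P(1)/Q(1)) = 0.7956·log₂(0.7956/0.16) = 1.84100
  P(2)·log₂(P(2)/Q(2)) = 0.0648·log₂(0.0648/0.8035) = -0.23537
  P(3)·log₂(P(3)/Q(3)) = 0.1396·log₂(0.1396/0.0365) = 0.27017

D_KL(P||Q) = 1.84100 - 0.23537 + 0.27017 = 1.87580 ≈ 1.8758 bits

D_KL(Q||P) = Σ Q(x) log₂(Q(x)/P(x))

Computing term by term:
  Q(1)·log₂(Q(1)/P(1)) = 0.16·log₂(0.16/0.7956) = -0.37024
  Q(2)·log₂(Q(2)/P(2)) = 0.8035·log₂(0.8035/0.0648) = 2.91850
  Q(3)·log₂(Q(3)/P(3)) = 0.0365·log₂(0.0365/0.1396) = -0.07064

D_KL(Q||P) = -0.37024 + 2.91850 - 0.07064 = 2.47762 ≈ 2.4776 bits

These are NOT equal (difference: 0.6018 bits). KL divergence is asymmetric: D_KL(P||Q) ≠ D_KL(Q||P) in general.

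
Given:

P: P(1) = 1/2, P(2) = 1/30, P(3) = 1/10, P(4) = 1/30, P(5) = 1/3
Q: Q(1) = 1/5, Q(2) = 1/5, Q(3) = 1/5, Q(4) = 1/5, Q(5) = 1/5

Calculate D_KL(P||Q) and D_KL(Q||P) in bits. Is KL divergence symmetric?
D_KL(P||Q) = 0.6343 bits, D_KL(Q||P) = 0.8222 bits. No, KL divergence is not symmetric.

D_KL(P||Q) = Σ P(x) log₂(P(x)/Q(x))

Computing term by term:
  P(1)·log₂(P(1)/Q(1)) = (1/2)·log₂((1/2)/(1/5)) = 0.66096
  P(2)·log₂(P(2)/Q(2)) = (1/30)·log₂((1/30)/(1/5)) = -0.08617
  P(3)·log₂(P(3)/Q(3)) = (1/10)·log₂((1/10)/(1/5)) = -0.10000
  P(4)·log₂(P(4)/Q(4)) = (1/30)·log₂((1/30)/(1/5)) = -0.08617
  P(5)·log₂(P(5)/Q(5)) = (1/3)·log₂((1/3)/(1/5)) = 0.24566

D_KL(P||Q) = 0.66096 - 0.08617 - 0.10000 - 0.08617 + 0.24566 = 0.63428 ≈ 0.6343 bits

D_KL(Q||P) = Σ Q(x) log₂(Q(x)/P(x))

Computing term by term:
  Q(1)·log₂(Q(1)/P(1)) = (1/5)·log₂((1/5)/(1/2)) = -0.26439
  Q(2)·log₂(Q(2)/P(2)) = (1/5)·log₂((1/5)/(1/30)) = 0.51699
  Q(3)·log₂(Q(3)/P(3)) = (1/5)·log₂((1/5)/(1/10)) = 0.20000
  Q(4)·log₂(Q(4)/P(4)) = (1/5)·log₂((1/5)/(1/30)) = 0.51699
  Q(5)·log₂(Q(5)/P(5)) = (1/5)·log₂((1/5)/(1/3)) = -0.14739

D_KL(Q||P) = -0.26439 + 0.51699 + 0.20000 + 0.51699 - 0.14739 = 0.82220 ≈ 0.8222 bits

These are NOT equal (difference: 0.1879 bits). KL divergence is asymmetric: D_KL(P||Q) ≠ D_KL(Q||P) in general.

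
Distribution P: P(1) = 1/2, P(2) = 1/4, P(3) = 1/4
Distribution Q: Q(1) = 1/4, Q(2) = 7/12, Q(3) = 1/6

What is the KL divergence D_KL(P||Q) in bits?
0.3406 bits

D_KL(P||Q) = Σ P(x) log₂(P(x)/Q(x))

Computing term by term:
  P(1)·log₂(P(1)/Q(1)) = (1/2)·log₂((1/2)/(1/4)) = 0.50000
  P(2)·log₂(P(2)/Q(2)) = (1/4)·log₂((1/4)/(7/12)) = -0.30560
  P(3)·log₂(P(3)/Q(3)) = (1/4)·log₂((1/4)/(1/6)) = 0.14624

D_KL(P||Q) = 0.50000 - 0.30560 + 0.14624 = 0.34064 ≈ 0.3406 bits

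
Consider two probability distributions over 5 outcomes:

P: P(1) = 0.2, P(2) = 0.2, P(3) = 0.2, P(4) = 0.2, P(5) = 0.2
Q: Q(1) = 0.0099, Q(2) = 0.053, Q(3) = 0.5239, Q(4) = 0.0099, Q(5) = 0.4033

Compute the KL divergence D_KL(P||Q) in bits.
1.6375 bits

D_KL(P||Q) = Σ P(x) log₂(P(x)/Q(x))

Computing term by term:
  P(1)·log₂(P(1)/Q(1)) = 0.2·log₂(0.2/0.0099) = 0.86729
  P(2)·log₂(P(2)/Q(2)) = 0.2·log₂(0.2/0.053) = 0.38319
  P(3)·log₂(P(3)/Q(3)) = 0.2·log₂(0.2/0.5239) = -0.27786
  P(4)·log₂(P(4)/Q(4)) = 0.2·log₂(0.2/0.0099) = 0.86729
  P(5)·log₂(P(5)/Q(5)) = 0.2·log₂(0.2/0.4033) = -0.20237

D_KL(P||Q) = 0.86729 + 0.38319 - 0.27786 + 0.86729 - 0.20237 = 1.63754 ≈ 1.6375 bits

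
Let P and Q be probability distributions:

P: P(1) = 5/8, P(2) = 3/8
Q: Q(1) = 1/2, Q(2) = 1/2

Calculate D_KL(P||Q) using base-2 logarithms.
0.0456 bits

D_KL(P||Q) = Σ P(x) log₂(P(x)/Q(x))

Computing term by term:
  P(1)·log₂(P(1)/Q(1)) = (5/8)·log₂((5/8)/(1/2)) = 0.20121
  P(2)·log₂(P(2)/Q(2)) = (3/8)·log₂((3/8)/(1/2)) = -0.15564

D_KL(P||Q) = 0.20121 - 0.15564 = 0.04557 ≈ 0.0456 bits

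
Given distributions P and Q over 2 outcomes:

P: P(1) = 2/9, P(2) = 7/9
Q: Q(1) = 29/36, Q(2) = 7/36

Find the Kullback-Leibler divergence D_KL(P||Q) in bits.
1.1427 bits

D_KL(P||Q) = Σ P(x) log₂(P(x)/Q(x))

Computing term by term:
  P(1)·log₂(P(1)/Q(1)) = (2/9)·log₂((2/9)/(29/36)) = -0.41288
  P(2)·log₂(P(2)/Q(2)) = (7/9)·log₂((7/9)/(7/36)) = 1.55556

D_KL(P||Q) = -0.41288 + 1.55556 = 1.14268 ≈ 1.1427 bits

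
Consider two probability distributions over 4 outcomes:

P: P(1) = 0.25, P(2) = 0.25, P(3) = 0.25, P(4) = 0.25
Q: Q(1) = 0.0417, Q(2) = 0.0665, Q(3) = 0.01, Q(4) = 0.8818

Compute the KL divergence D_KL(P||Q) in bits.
1.8299 bits

D_KL(P||Q) = Σ P(x) log₂(P(x)/Q(x))

Computing term by term:
  P(1)·log₂(P(1)/Q(1)) = 0.25·log₂(0.25/0.0417) = 0.64595
  P(2)·log₂(P(2)/Q(2)) = 0.25·log₂(0.25/0.0665) = 0.47763
  P(3)·log₂(P(3)/Q(3)) = 0.25·log₂(0.25/0.01) = 1.16096
  P(4)·log₂(P(4)/Q(4)) = 0.25·log₂(0.25/0.8818) = -0.45463

D_KL(P||Q) = 0.64595 + 0.47763 + 1.16096 - 0.45463 = 1.82991 ≈ 1.8299 bits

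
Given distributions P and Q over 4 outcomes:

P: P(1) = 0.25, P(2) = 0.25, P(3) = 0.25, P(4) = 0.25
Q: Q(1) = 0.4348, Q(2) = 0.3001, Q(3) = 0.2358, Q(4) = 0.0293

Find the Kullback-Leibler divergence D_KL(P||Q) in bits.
0.5288 bits

D_KL(P||Q) = Σ P(x) log₂(P(x)/Q(x))

Computing term by term:
  P(1)·log₂(P(1)/Q(1)) = 0.25·log₂(0.25/0.4348) = -0.19961
  P(2)·log₂(P(2)/Q(2)) = 0.25·log₂(0.25/0.3001) = -0.06588
  P(3)·log₂(P(3)/Q(3)) = 0.25·log₂(0.25/0.2358) = 0.02109
  P(4)·log₂(P(4)/Q(4)) = 0.25·log₂(0.25/0.0293) = 0.77324

D_KL(P||Q) = -0.19961 - 0.06588 + 0.02109 + 0.77324 = 0.52884 ≈ 0.5288 bits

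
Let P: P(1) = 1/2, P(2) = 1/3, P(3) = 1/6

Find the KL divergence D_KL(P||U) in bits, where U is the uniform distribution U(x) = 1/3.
0.1258 bits

U(i) = 1/3 for all i

D_KL(P||U) = Σ P(x) log₂(P(x) / (1/3))
           = Σ P(x) log₂(P(x)) + log₂(3)
           = log₂(3) - H(P)

H(P) = -Σ P(x) log₂(P(x)):
  -P(1)·log₂(P(1)) = -(1/2)·log₂(1/2) = 0.50000
  -P(2)·log₂(P(2)) = -(1/3)·log₂(1/3) = 0.52832
  -P(3)·log₂(P(3)) = -(1/6)·log₂(1/6) = 0.43083
H(P) = 0.50000 + 0.52832 + 0.43083 = 1.45915 bits

log₂(3) = 1.58496 bits

D_KL(P||U) = 1.58496 - 1.45915 = 0.12581 ≈ 0.1258 bits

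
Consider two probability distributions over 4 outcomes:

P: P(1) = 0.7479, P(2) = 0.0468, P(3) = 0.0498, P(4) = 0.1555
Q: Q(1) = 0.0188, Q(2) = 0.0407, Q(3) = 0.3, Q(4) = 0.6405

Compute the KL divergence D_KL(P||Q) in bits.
3.5372 bits

D_KL(P||Q) = Σ P(x) log₂(P(x)/Q(x))

Computing term by term:
  P(1)·log₂(P(1)/Q(1)) = 0.7479·log₂(0.7479/0.0188) = 3.97437
  P(2)·log₂(P(2)/Q(2)) = 0.0468·log₂(0.0468/0.0407) = 0.00943
  P(3)·log₂(P(3)/Q(3)) = 0.0498·log₂(0.0498/0.3) = -0.12902
  P(4)·log₂(P(4)/Q(4)) = 0.1555·log₂(0.1555/0.6405) = -0.31758

D_KL(P||Q) = 3.97437 + 0.00943 - 0.12902 - 0.31758 = 3.53720 ≈ 3.5372 bits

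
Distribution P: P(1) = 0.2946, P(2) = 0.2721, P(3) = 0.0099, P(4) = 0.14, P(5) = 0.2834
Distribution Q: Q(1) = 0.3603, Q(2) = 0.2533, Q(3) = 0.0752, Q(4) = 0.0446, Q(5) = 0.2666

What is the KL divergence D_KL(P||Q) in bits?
0.1696 bits

D_KL(P||Q) = Σ P(x) log₂(P(x)/Q(x))

Computing term by term:
  P(1)·log₂(P(1)/Q(1)) = 0.2946·log₂(0.2946/0.3603) = -0.08556
  P(2)·log₂(P(2)/Q(2)) = 0.2721·log₂(0.2721/0.2533) = 0.02811
  P(3)·log₂(P(3)/Q(3)) = 0.0099·log₂(0.0099/0.0752) = -0.02896
  P(4)·log₂(P(4)/Q(4)) = 0.14·log₂(0.14/0.0446) = 0.23104
  P(5)·log₂(P(5)/Q(5)) = 0.2834·log₂(0.2834/0.2666) = 0.02499

D_KL(P||Q) = -0.08556 + 0.02811 - 0.02896 + 0.23104 + 0.02499 = 0.16962 ≈ 0.1696 bits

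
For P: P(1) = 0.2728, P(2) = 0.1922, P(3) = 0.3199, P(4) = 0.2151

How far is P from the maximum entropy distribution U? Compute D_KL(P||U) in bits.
0.0286 bits

U(i) = 1/4 for all i

D_KL(P||U) = Σ P(x) log₂(P(x) / (1/4))
           = Σ P(x) log₂(P(x)) + log₂(4)
           = log₂(4) - H(P)

H(P) = -Σ P(x) log₂(P(x)):
  -P(1)·log₂(P(1)) = -(0.2728)·log₂(0.2728) = 0.51125
  -P(2)·log₂(P(2)) = -(0.1922)·log₂(0.1922) = 0.45731
  -P(3)·log₂(P(3)) = -(0.3199)·log₂(0.3199) = 0.52601
  -P(4)·log₂(P(4)) = -(0.2151)·log₂(0.2151) = 0.47686
H(P) = 0.51125 + 0.45731 + 0.52601 + 0.47686 = 1.97143 bits

log₂(4) = 2.00000 bits

D_KL(P||U) = 2.00000 - 1.97143 = 0.02857 ≈ 0.0286 bits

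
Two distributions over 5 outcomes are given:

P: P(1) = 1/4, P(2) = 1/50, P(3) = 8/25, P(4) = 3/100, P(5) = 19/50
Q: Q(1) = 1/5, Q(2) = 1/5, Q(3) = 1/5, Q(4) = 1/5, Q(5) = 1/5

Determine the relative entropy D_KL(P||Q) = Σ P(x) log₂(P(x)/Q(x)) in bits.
0.5008 bits

D_KL(P||Q) = Σ P(x) log₂(P(x)/Q(x))

Computing term by term:
  P(1)·log₂(P(1)/Q(1)) = (1/4)·log₂((1/4)/(1/5)) = 0.08048
  P(2)·log₂(P(2)/Q(2)) = (1/50)·log₂((1/50)/(1/5)) = -0.06644
  P(3)·log₂(P(3)/Q(3)) = (8/25)·log₂((8/25)/(1/5)) = 0.21698
  P(4)·log₂(P(4)/Q(4)) = (3/100)·log₂((3/100)/(1/5)) = -0.08211
  P(5)·log₂(P(5)/Q(5)) = (19/50)·log₂((19/50)/(1/5)) = 0.35188

D_KL(P||Q) = 0.08048 - 0.06644 + 0.21698 - 0.08211 + 0.35188 = 0.50079 ≈ 0.5008 bits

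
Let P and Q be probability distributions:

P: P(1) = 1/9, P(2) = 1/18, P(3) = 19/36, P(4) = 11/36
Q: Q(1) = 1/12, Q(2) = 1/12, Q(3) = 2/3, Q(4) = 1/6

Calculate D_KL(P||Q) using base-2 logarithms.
0.1029 bits

D_KL(P||Q) = Σ P(x) log₂(P(x)/Q(x))

Computing term by term:
  P(1)·log₂(P(1)/Q(1)) = (1/9)·log₂((1/9)/(1/12)) = 0.04612
  P(2)·log₂(P(2)/Q(2)) = (1/18)·log₂((1/18)/(1/12)) = -0.03250
  P(3)·log₂(P(3)/Q(3)) = (19/36)·log₂((19/36)/(2/3)) = -0.17788
  P(4)·log₂(P(4)/Q(4)) = (11/36)·log₂((11/36)/(1/6)) = 0.26720

D_KL(P||Q) = 0.04612 - 0.03250 - 0.17788 + 0.26720 = 0.10294 ≈ 0.1029 bits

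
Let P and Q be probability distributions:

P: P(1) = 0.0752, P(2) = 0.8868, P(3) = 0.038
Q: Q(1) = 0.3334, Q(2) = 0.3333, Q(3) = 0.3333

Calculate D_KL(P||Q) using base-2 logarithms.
0.9714 bits

D_KL(P||Q) = Σ P(x) log₂(P(x)/Q(x))

Computing term by term:
  P(1)·log₂(P(1)/Q(1)) = 0.0752·log₂(0.0752/0.3334) = -0.16156
  P(2)·log₂(P(2)/Q(2)) = 0.8868·log₂(0.8868/0.3333) = 1.25197
  P(3)·log₂(P(3)/Q(3)) = 0.038·log₂(0.038/0.3333) = -0.11904

D_KL(P||Q) = -0.16156 + 1.25197 - 0.11904 = 0.97137 ≈ 0.9714 bits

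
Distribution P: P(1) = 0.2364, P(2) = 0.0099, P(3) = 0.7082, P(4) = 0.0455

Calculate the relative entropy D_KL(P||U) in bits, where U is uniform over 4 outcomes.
0.8868 bits

U(i) = 1/4 for all i

D_KL(P||U) = Σ P(x) log₂(P(x) / (1/4))
           = Σ P(x) log₂(P(x)) + log₂(4)
           = log₂(4) - H(P)

H(P) = -Σ P(x) log₂(P(x)):
  -P(1)·log₂(P(1)) = -(0.2364)·log₂(0.2364) = 0.49188
  -P(2)·log₂(P(2)) = -(0.0099)·log₂(0.0099) = 0.06592
  -P(3)·log₂(P(3)) = -(0.7082)·log₂(0.7082) = 0.35252
  -P(4)·log₂(P(4)) = -(0.0455)·log₂(0.0455) = 0.20284
H(P) = 0.49188 + 0.06592 + 0.35252 + 0.20284 = 1.11316 bits

log₂(4) = 2.00000 bits

D_KL(P||U) = 2.00000 - 1.11316 = 0.88684 ≈ 0.8868 bits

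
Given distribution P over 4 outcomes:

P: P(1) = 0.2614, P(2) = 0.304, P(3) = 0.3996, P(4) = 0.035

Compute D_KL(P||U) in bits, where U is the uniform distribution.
0.2737 bits

U(i) = 1/4 for all i

D_KL(P||U) = Σ P(x) log₂(P(x) / (1/4))
           = Σ P(x) log₂(P(x)) + log₂(4)
           = log₂(4) - H(P)

H(P) = -Σ P(x) log₂(P(x)):
  -P(1)·log₂(P(1)) = -(0.2614)·log₂(0.2614) = 0.50598
  -P(2)·log₂(P(2)) = -(0.304)·log₂(0.304) = 0.52223
  -P(3)·log₂(P(3)) = -(0.3996)·log₂(0.3996) = 0.52882
  -P(4)·log₂(P(4)) = -(0.035)·log₂(0.035) = 0.16928
H(P) = 0.50598 + 0.52223 + 0.52882 + 0.16928 = 1.72631 bits

log₂(4) = 2.00000 bits

D_KL(P||U) = 2.00000 - 1.72631 = 0.27369 ≈ 0.2737 bits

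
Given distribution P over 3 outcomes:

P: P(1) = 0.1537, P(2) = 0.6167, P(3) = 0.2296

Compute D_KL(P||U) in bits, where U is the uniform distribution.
0.2522 bits

U(i) = 1/3 for all i

D_KL(P||U) = Σ P(x) log₂(P(x) / (1/3))
           = Σ P(x) log₂(P(x)) + log₂(3)
           = log₂(3) - H(P)

H(P) = -Σ P(x) log₂(P(x)):
  -P(1)·log₂(P(1)) = -(0.1537)·log₂(0.1537) = 0.41527
  -P(2)·log₂(P(2)) = -(0.6167)·log₂(0.6167) = 0.43006
  -P(3)·log₂(P(3)) = -(0.2296)·log₂(0.2296) = 0.48740
H(P) = 0.41527 + 0.43006 + 0.48740 = 1.33273 bits

log₂(3) = 1.58496 bits

D_KL(P||U) = 1.58496 - 1.33273 = 0.25223 ≈ 0.2522 bits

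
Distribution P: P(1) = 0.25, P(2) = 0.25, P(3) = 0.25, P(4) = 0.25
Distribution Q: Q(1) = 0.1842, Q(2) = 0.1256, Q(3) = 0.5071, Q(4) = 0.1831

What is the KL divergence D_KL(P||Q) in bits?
0.2157 bits

D_KL(P||Q) = Σ P(x) log₂(P(x)/Q(x))

Computing term by term:
  P(1)·log₂(P(1)/Q(1)) = 0.25·log₂(0.25/0.1842) = 0.11016
  P(2)·log₂(P(2)/Q(2)) = 0.25·log₂(0.25/0.1256) = 0.24827
  P(3)·log₂(P(3)/Q(3)) = 0.25·log₂(0.25/0.5071) = -0.25509
  P(4)·log₂(P(4)/Q(4)) = 0.25·log₂(0.25/0.1831) = 0.11232

D_KL(P||Q) = 0.11016 + 0.24827 - 0.25509 + 0.11232 = 0.21566 ≈ 0.2157 bits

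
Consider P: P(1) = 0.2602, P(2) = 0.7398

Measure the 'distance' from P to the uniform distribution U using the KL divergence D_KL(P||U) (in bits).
0.1730 bits

U(i) = 1/2 for all i

D_KL(P||U) = Σ P(x) log₂(P(x) / (1/2))
           = Σ P(x) log₂(P(x)) + log₂(2)
           = log₂(2) - H(P)

H(P) = -Σ P(x) log₂(P(x)):
  -P(1)·log₂(P(1)) = -(0.2602)·log₂(0.2602) = 0.50539
  -P(2)·log₂(P(2)) = -(0.7398)·log₂(0.7398) = 0.32166
H(P) = 0.50539 + 0.32166 = 0.82705 bits

log₂(2) = 1.00000 bits

D_KL(P||U) = 1.00000 - 0.82705 = 0.17295 ≈ 0.1730 bits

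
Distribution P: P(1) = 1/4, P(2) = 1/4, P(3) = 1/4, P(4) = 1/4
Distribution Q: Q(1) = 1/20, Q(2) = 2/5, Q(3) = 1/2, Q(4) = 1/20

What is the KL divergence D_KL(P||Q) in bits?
0.7414 bits

D_KL(P||Q) = Σ P(x) log₂(P(x)/Q(x))

Computing term by term:
  P(1)·log₂(P(1)/Q(1)) = (1/4)·log₂((1/4)/(1/20)) = 0.58048
  P(2)·log₂(P(2)/Q(2)) = (1/4)·log₂((1/4)/(2/5)) = -0.16952
  P(3)·log₂(P(3)/Q(3)) = (1/4)·log₂((1/4)/(1/2)) = -0.25000
  P(4)·log₂(P(4)/Q(4)) = (1/4)·log₂((1/4)/(1/20)) = 0.58048

D_KL(P||Q) = 0.58048 - 0.16952 - 0.25000 + 0.58048 = 0.74144 ≈ 0.7414 bits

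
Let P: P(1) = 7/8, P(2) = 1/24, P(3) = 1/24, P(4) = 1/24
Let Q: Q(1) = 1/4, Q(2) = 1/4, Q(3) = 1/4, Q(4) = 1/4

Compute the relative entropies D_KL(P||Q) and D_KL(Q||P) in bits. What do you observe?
D_KL(P||Q) = 1.2583 bits, D_KL(Q||P) = 1.4869 bits. The two directions give different values (D_KL(Q||P) exceeds D_KL(P||Q) by 0.2286 bits): KL divergence is asymmetric.

D_KL(P||Q) = Σ P(x) log₂(P(x)/Q(x))

Computing term by term:
  P(1)·log₂(P(1)/Q(1)) = (7/8)·log₂((7/8)/(1/4)) = 1.58144
  P(2)·log₂(P(2)/Q(2)) = (1/24)·log₂((1/24)/(1/4)) = -0.10771
  P(3)·log₂(P(3)/Q(3)) = (1/24)·log₂((1/24)/(1/4)) = -0.10771
  P(4)·log₂(P(4)/Q(4)) = (1/24)·log₂((1/24)/(1/4)) = -0.10771

D_KL(P||Q) = 1.58144 - 0.10771 - 0.10771 - 0.10771 = 1.25831 ≈ 1.2583 bits

D_KL(Q||P) = Σ Q(x) log₂(Q(x)/P(x))

Computing term by term:
  Q(1)·log₂(Q(1)/P(1)) = (1/4)·log₂((1/4)/(7/8)) = -0.45184
  Q(2)·log₂(Q(2)/P(2)) = (1/4)·log₂((1/4)/(1/24)) = 0.64624
  Q(3)·log₂(Q(3)/P(3)) = (1/4)·log₂((1/4)/(1/24)) = 0.64624
  Q(4)·log₂(Q(4)/P(4)) = (1/4)·log₂((1/4)/(1/24)) = 0.64624

D_KL(Q||P) = -0.45184 + 0.64624 + 0.64624 + 0.64624 = 1.48688 ≈ 1.4869 bits

These are NOT equal (difference: 0.2286 bits). KL divergence is asymmetric: D_KL(P||Q) ≠ D_KL(Q||P) in general.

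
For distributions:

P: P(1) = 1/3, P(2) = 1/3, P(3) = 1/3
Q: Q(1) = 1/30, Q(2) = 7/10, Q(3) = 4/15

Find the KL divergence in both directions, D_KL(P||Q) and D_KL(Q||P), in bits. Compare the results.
D_KL(P||Q) = 0.8578 bits, D_KL(Q||P) = 0.5527 bits. D_KL(P||Q) is larger than D_KL(Q||P) by 0.3051 bits; the two directions differ.

D_KL(P||Q) = Σ P(x) log₂(P(x)/Q(x))

Computing term by term:
  P(1)·log₂(P(1)/Q(1)) = (1/3)·log₂((1/3)/(1/30)) = 1.10731
  P(2)·log₂(P(2)/Q(2)) = (1/3)·log₂((1/3)/(7/10)) = -0.35680
  P(3)·log₂(P(3)/Q(3)) = (1/3)·log₂((1/3)/(4/15)) = 0.10731

D_KL(P||Q) = 1.10731 - 0.35680 + 0.10731 = 0.85782 ≈ 0.8578 bits

D_KL(Q||P) = Σ Q(x) log₂(Q(x)/P(x))

Computing term by term:
  Q(1)·log₂(Q(1)/P(1)) = (1/30)·log₂((1/30)/(1/3)) = -0.11073
  Q(2)·log₂(Q(2)/P(2)) = (7/10)·log₂((7/10)/(1/3)) = 0.74927
  Q(3)·log₂(Q(3)/P(3)) = (4/15)·log₂((4/15)/(1/3)) = -0.08585

D_KL(Q||P) = -0.11073 + 0.74927 - 0.08585 = 0.55269 ≈ 0.5527 bits

These are NOT equal (difference: 0.3051 bits). KL divergence is asymmetric: D_KL(P||Q) ≠ D_KL(Q||P) in general.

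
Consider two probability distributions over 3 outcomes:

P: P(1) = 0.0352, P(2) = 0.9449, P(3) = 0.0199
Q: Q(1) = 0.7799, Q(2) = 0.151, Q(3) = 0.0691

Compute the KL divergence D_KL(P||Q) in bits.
2.3068 bits

D_KL(P||Q) = Σ P(x) log₂(P(x)/Q(x))

Computing term by term:
  P(1)·log₂(P(1)/Q(1)) = 0.0352·log₂(0.0352/0.7799) = -0.15733
  P(2)·log₂(P(2)/Q(2)) = 0.9449·log₂(0.9449/0.151) = 2.49984
  P(3)·log₂(P(3)/Q(3)) = 0.0199·log₂(0.0199/0.0691) = -0.03574

D_KL(P||Q) = -0.15733 + 2.49984 - 0.03574 = 2.30677 ≈ 2.3068 bits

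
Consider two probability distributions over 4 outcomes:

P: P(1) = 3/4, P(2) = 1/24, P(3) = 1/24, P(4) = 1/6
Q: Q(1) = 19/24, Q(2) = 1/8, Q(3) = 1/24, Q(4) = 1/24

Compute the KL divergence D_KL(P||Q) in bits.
0.2088 bits

D_KL(P||Q) = Σ P(x) log₂(P(x)/Q(x))

Computing term by term:
  P(1)·log₂(P(1)/Q(1)) = (3/4)·log₂((3/4)/(19/24)) = -0.05850
  P(2)·log₂(P(2)/Q(2)) = (1/24)·log₂((1/24)/(1/8)) = -0.06604
  P(3)·log₂(P(3)/Q(3)) = (1/24)·log₂((1/24)/(1/24)) = 0.00000
  P(4)·log₂(P(4)/Q(4)) = (1/6)·log₂((1/6)/(1/24)) = 0.33333

D_KL(P||Q) = -0.05850 - 0.06604 + 0.00000 + 0.33333 = 0.20879 ≈ 0.2088 bits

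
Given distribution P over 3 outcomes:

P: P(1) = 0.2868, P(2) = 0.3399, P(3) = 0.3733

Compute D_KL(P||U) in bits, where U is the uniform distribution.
0.0083 bits

U(i) = 1/3 for all i

D_KL(P||U) = Σ P(x) log₂(P(x) / (1/3))
           = Σ P(x) log₂(P(x)) + log₂(3)
           = log₂(3) - H(P)

H(P) = -Σ P(x) log₂(P(x)):
  -P(1)·log₂(P(1)) = -(0.2868)·log₂(0.2868) = 0.51678
  -P(2)·log₂(P(2)) = -(0.3399)·log₂(0.3399) = 0.52916
  -P(3)·log₂(P(3)) = -(0.3733)·log₂(0.3733) = 0.53068
H(P) = 0.51678 + 0.52916 + 0.53068 = 1.57662 bits

log₂(3) = 1.58496 bits

D_KL(P||U) = 1.58496 - 1.57662 = 0.00834 ≈ 0.0083 bits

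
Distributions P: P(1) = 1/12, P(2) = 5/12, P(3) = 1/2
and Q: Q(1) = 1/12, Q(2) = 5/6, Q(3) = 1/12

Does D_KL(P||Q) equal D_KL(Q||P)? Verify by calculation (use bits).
D_KL(P||Q) = 0.8758 bits, D_KL(Q||P) = 0.6179 bits. No — D_KL(P||Q) ≠ D_KL(Q||P) for this pair.

D_KL(P||Q) = Σ P(x) log₂(P(x)/Q(x))

Computing term by term:
  P(1)·log₂(P(1)/Q(1)) = (1/12)·log₂((1/12)/(1/12)) = 0.00000
  P(2)·log₂(P(2)/Q(2)) = (5/12)·log₂((5/12)/(5/6)) = -0.41667
  P(3)·log₂(P(3)/Q(3)) = (1/2)·log₂((1/2)/(1/12)) = 1.29248

D_KL(P||Q) = 0.00000 - 0.41667 + 1.29248 = 0.87581 ≈ 0.8758 bits

D_KL(Q||P) = Σ Q(x) log₂(Q(x)/P(x))

Computing term by term:
  Q(1)·log₂(Q(1)/P(1)) = (1/12)·log₂((1/12)/(1/12)) = 0.00000
  Q(2)·log₂(Q(2)/P(2)) = (5/6)·log₂((5/6)/(5/12)) = 0.83333
  Q(3)·log₂(Q(3)/P(3)) = (1/12)·log₂((1/12)/(1/2)) = -0.21541

D_KL(Q||P) = 0.00000 + 0.83333 - 0.21541 = 0.61792 ≈ 0.6179 bits

These are NOT equal (difference: 0.2579 bits). KL divergence is asymmetric: D_KL(P||Q) ≠ D_KL(Q||P) in general.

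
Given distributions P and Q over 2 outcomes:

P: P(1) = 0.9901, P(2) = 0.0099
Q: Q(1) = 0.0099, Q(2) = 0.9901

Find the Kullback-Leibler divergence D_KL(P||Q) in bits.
6.5125 bits

D_KL(P||Q) = Σ P(x) log₂(P(x)/Q(x))

Computing term by term:
  P(1)·log₂(P(1)/Q(1)) = 0.9901·log₂(0.9901/0.0099) = 6.57823
  P(2)·log₂(P(2)/Q(2)) = 0.0099·log₂(0.0099/0.9901) = -0.06578

D_KL(P||Q) = 6.57823 - 0.06578 = 6.51245 ≈ 6.5125 bits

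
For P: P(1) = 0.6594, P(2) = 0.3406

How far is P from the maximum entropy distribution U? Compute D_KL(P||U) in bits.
0.0746 bits

U(i) = 1/2 for all i

D_KL(P||U) = Σ P(x) log₂(P(x) / (1/2))
           = Σ P(x) log₂(P(x)) + log₂(2)
           = log₂(2) - H(P)

H(P) = -Σ P(x) log₂(P(x)):
  -P(1)·log₂(P(1)) = -(0.6594)·log₂(0.6594) = 0.39615
  -P(2)·log₂(P(2)) = -(0.3406)·log₂(0.3406) = 0.52924
H(P) = 0.39615 + 0.52924 = 0.92539 bits

log₂(2) = 1.00000 bits

D_KL(P||U) = 1.00000 - 0.92539 = 0.07461 ≈ 0.0746 bits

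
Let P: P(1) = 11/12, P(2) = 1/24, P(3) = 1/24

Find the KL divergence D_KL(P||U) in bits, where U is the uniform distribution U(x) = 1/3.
1.0878 bits

U(i) = 1/3 for all i

D_KL(P||U) = Σ P(x) log₂(P(x) / (1/3))
           = Σ P(x) log₂(P(x)) + log₂(3)
           = log₂(3) - H(P)

H(P) = -Σ P(x) log₂(P(x)):
  -P(1)·log₂(P(1)) = -(11/12)·log₂(11/12) = 0.11507
  -P(2)·log₂(P(2)) = -(1/24)·log₂(1/24) = 0.19104
  -P(3)·log₂(P(3)) = -(1/24)·log₂(1/24) = 0.19104
H(P) = 0.11507 + 0.19104 + 0.19104 = 0.49715 bits

log₂(3) = 1.58496 bits

D_KL(P||U) = 1.58496 - 0.49715 = 1.08781 ≈ 1.0878 bits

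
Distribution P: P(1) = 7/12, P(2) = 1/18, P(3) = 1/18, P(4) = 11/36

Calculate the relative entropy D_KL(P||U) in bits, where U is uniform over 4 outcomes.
0.5604 bits

U(i) = 1/4 for all i

D_KL(P||U) = Σ P(x) log₂(P(x) / (1/4))
           = Σ P(x) log₂(P(x)) + log₂(4)
           = log₂(4) - H(P)

H(P) = -Σ P(x) log₂(P(x)):
  -P(1)·log₂(P(1)) = -(7/12)·log₂(7/12) = 0.45360
  -P(2)·log₂(P(2)) = -(1/18)·log₂(1/18) = 0.23166
  -P(3)·log₂(P(3)) = -(1/18)·log₂(1/18) = 0.23166
  -P(4)·log₂(P(4)) = -(11/36)·log₂(11/36) = 0.52265
H(P) = 0.45360 + 0.23166 + 0.23166 + 0.52265 = 1.43957 bits

log₂(4) = 2.00000 bits

D_KL(P||U) = 2.00000 - 1.43957 = 0.56043 ≈ 0.5604 bits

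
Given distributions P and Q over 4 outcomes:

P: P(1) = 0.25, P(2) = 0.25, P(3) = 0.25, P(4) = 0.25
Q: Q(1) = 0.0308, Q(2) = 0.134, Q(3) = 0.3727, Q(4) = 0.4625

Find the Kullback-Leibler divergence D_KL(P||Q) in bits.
0.6143 bits

D_KL(P||Q) = Σ P(x) log₂(P(x)/Q(x))

Computing term by term:
  P(1)·log₂(P(1)/Q(1)) = 0.25·log₂(0.25/0.0308) = 0.75523
  P(2)·log₂(P(2)/Q(2)) = 0.25·log₂(0.25/0.134) = 0.22492
  P(3)·log₂(P(3)/Q(3)) = 0.25·log₂(0.25/0.3727) = -0.14402
  P(4)·log₂(P(4)/Q(4)) = 0.25·log₂(0.25/0.4625) = -0.22188

D_KL(P||Q) = 0.75523 + 0.22492 - 0.14402 - 0.22188 = 0.61425 ≈ 0.6143 bits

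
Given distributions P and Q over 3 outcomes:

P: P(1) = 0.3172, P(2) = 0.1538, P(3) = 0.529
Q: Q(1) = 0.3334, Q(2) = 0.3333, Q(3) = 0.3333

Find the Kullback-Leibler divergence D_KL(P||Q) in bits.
0.1582 bits

D_KL(P||Q) = Σ P(x) log₂(P(x)/Q(x))

Computing term by term:
  P(1)·log₂(P(1)/Q(1)) = 0.3172·log₂(0.3172/0.3334) = -0.02279
  P(2)·log₂(P(2)/Q(2)) = 0.1538·log₂(0.1538/0.3333) = -0.17160
  P(3)·log₂(P(3)/Q(3)) = 0.529·log₂(0.529/0.3333) = 0.35255

D_KL(P||Q) = -0.02279 - 0.17160 + 0.35255 = 0.15816 ≈ 0.1582 bits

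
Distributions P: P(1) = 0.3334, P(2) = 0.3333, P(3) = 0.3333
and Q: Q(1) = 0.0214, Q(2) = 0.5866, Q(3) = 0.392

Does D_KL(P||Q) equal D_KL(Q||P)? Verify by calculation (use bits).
D_KL(P||Q) = 0.9710 bits, D_KL(Q||P) = 0.4854 bits. No — D_KL(P||Q) ≠ D_KL(Q||P) for this pair.

D_KL(P||Q) = Σ P(x) log₂(P(x)/Q(x))

Computing term by term:
  P(1)·log₂(P(1)/Q(1)) = 0.3334·log₂(0.3334/0.0214) = 1.32079
  P(2)·log₂(P(2)/Q(2)) = 0.3333·log₂(0.3333/0.5866) = -0.27182
  P(3)·log₂(P(3)/Q(3)) = 0.3333·log₂(0.3333/0.392) = -0.07800

D_KL(P||Q) = 1.32079 - 0.27182 - 0.07800 = 0.97097 ≈ 0.9710 bits

D_KL(Q||P) = Σ Q(x) log₂(Q(x)/P(x))

Computing term by term:
  Q(1)·log₂(Q(1)/P(1)) = 0.0214·log₂(0.0214/0.3334) = -0.08478
  Q(2)·log₂(Q(2)/P(2)) = 0.5866·log₂(0.5866/0.3333) = 0.47841
  Q(3)·log₂(Q(3)/P(3)) = 0.392·log₂(0.392/0.3333) = 0.09174

D_KL(Q||P) = -0.08478 + 0.47841 + 0.09174 = 0.48537 ≈ 0.4854 bits

These are NOT equal (difference: 0.4856 bits). KL divergence is asymmetric: D_KL(P||Q) ≠ D_KL(Q||P) in general.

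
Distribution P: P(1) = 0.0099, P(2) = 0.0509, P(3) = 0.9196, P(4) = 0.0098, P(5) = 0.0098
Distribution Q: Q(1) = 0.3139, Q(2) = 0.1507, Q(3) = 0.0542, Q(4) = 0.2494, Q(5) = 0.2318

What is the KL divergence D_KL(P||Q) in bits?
3.5367 bits

D_KL(P||Q) = Σ P(x) log₂(P(x)/Q(x))

Computing term by term:
  P(1)·log₂(P(1)/Q(1)) = 0.0099·log₂(0.0099/0.3139) = -0.04937
  P(2)·log₂(P(2)/Q(2)) = 0.0509·log₂(0.0509/0.1507) = -0.07971
  P(3)·log₂(P(3)/Q(3)) = 0.9196·log₂(0.9196/0.0542) = 3.75624
  P(4)·log₂(P(4)/Q(4)) = 0.0098·log₂(0.0098/0.2494) = -0.04576
  P(5)·log₂(P(5)/Q(5)) = 0.0098·log₂(0.0098/0.2318) = -0.04473

D_KL(P||Q) = -0.04937 - 0.07971 + 3.75624 - 0.04576 - 0.04473 = 3.53667 ≈ 3.5367 bits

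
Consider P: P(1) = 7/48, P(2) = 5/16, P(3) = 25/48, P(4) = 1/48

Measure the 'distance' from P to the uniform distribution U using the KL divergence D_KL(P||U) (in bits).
0.4640 bits

U(i) = 1/4 for all i

D_KL(P||U) = Σ P(x) log₂(P(x) / (1/4))
           = Σ P(x) log₂(P(x)) + log₂(4)
           = log₂(4) - H(P)

H(P) = -Σ P(x) log₂(P(x)):
  -P(1)·log₂(P(1)) = -(7/48)·log₂(7/48) = 0.40507
  -P(2)·log₂(P(2)) = -(5/16)·log₂(5/16) = 0.52440
  -P(3)·log₂(P(3)) = -(25/48)·log₂(25/48) = 0.49016
  -P(4)·log₂(P(4)) = -(1/48)·log₂(1/48) = 0.11635
H(P) = 0.40507 + 0.52440 + 0.49016 + 0.11635 = 1.53598 bits

log₂(4) = 2.00000 bits

D_KL(P||U) = 2.00000 - 1.53598 = 0.46402 ≈ 0.4640 bits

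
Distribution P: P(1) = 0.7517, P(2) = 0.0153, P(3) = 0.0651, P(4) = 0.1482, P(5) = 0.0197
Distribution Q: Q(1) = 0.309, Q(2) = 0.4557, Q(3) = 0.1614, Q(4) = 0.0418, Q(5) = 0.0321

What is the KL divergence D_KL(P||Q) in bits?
1.0606 bits

D_KL(P||Q) = Σ P(x) log₂(P(x)/Q(x))

Computing term by term:
  P(1)·log₂(P(1)/Q(1)) = 0.7517·log₂(0.7517/0.309) = 0.96409
  P(2)·log₂(P(2)/Q(2)) = 0.0153·log₂(0.0153/0.4557) = -0.07492
  P(3)·log₂(P(3)/Q(3)) = 0.0651·log₂(0.0651/0.1614) = -0.08528
  P(4)·log₂(P(4)/Q(4)) = 0.1482·log₂(0.1482/0.0418) = 0.27061
  P(5)·log₂(P(5)/Q(5)) = 0.0197·log₂(0.0197/0.0321) = -0.01388

D_KL(P||Q) = 0.96409 - 0.07492 - 0.08528 + 0.27061 - 0.01388 = 1.06062 ≈ 1.0606 bits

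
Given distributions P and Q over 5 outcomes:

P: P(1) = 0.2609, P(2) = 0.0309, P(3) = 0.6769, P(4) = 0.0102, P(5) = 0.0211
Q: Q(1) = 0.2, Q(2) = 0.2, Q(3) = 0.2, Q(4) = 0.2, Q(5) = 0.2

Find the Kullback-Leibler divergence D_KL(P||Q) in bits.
1.0952 bits

D_KL(P||Q) = Σ P(x) log₂(P(x)/Q(x))

Computing term by term:
  P(1)·log₂(P(1)/Q(1)) = 0.2609·log₂(0.2609/0.2) = 0.10005
  P(2)·log₂(P(2)/Q(2)) = 0.0309·log₂(0.0309/0.2) = -0.08325
  P(3)·log₂(P(3)/Q(3)) = 0.6769·log₂(0.6769/0.2) = 1.19063
  P(4)·log₂(P(4)/Q(4)) = 0.0102·log₂(0.0102/0.2) = -0.04379
  P(5)·log₂(P(5)/Q(5)) = 0.0211·log₂(0.0211/0.2) = -0.06846

D_KL(P||Q) = 0.10005 - 0.08325 + 1.19063 - 0.04379 - 0.06846 = 1.09518 ≈ 1.0952 bits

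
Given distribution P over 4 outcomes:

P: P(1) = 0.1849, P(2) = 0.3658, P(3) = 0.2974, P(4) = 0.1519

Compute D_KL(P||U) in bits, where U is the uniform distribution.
0.0857 bits

U(i) = 1/4 for all i

D_KL(P||U) = Σ P(x) log₂(P(x) / (1/4))
           = Σ P(x) log₂(P(x)) + log₂(4)
           = log₂(4) - H(P)

H(P) = -Σ P(x) log₂(P(x)):
  -P(1)·log₂(P(1)) = -(0.1849)·log₂(0.1849) = 0.45027
  -P(2)·log₂(P(2)) = -(0.3658)·log₂(0.3658) = 0.53073
  -P(3)·log₂(P(3)) = -(0.2974)·log₂(0.2974) = 0.52031
  -P(4)·log₂(P(4)) = -(0.1519)·log₂(0.1519) = 0.41299
H(P) = 0.45027 + 0.53073 + 0.52031 + 0.41299 = 1.91430 bits

log₂(4) = 2.00000 bits

D_KL(P||U) = 2.00000 - 1.91430 = 0.08570 ≈ 0.0857 bits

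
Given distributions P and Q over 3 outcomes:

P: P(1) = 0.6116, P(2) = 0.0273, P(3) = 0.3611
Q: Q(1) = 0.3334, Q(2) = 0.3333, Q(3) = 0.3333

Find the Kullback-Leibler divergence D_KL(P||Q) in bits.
0.4785 bits

D_KL(P||Q) = Σ P(x) log₂(P(x)/Q(x))

Computing term by term:
  P(1)·log₂(P(1)/Q(1)) = 0.6116·log₂(0.6116/0.3334) = 0.53535
  P(2)·log₂(P(2)/Q(2)) = 0.0273·log₂(0.0273/0.3333) = -0.09855
  P(3)·log₂(P(3)/Q(3)) = 0.3611·log₂(0.3611/0.3333) = 0.04173

D_KL(P||Q) = 0.53535 - 0.09855 + 0.04173 = 0.47853 ≈ 0.4785 bits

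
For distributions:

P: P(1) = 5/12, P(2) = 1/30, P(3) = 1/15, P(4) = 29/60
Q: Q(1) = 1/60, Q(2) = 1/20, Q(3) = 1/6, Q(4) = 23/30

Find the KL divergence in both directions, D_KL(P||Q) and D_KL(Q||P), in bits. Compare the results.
D_KL(P||Q) = 1.5056 bits, D_KL(Q||P) = 0.6825 bits. D_KL(P||Q) is larger than D_KL(Q||P) by 0.8231 bits; the two directions differ.

D_KL(P||Q) = Σ P(x) log₂(P(x)/Q(x))

Computing term by term:
  P(1)·log₂(P(1)/Q(1)) = (5/12)·log₂((5/12)/(1/60)) = 1.93494
  P(2)·log₂(P(2)/Q(2)) = (1/30)·log₂((1/30)/(1/20)) = -0.01950
  P(3)·log₂(P(3)/Q(3)) = (1/15)·log₂((1/15)/(1/6)) = -0.08813
  P(4)·log₂(P(4)/Q(4)) = (29/60)·log₂((29/60)/(23/30)) = -0.32170

D_KL(P||Q) = 1.93494 - 0.01950 - 0.08813 - 0.32170 = 1.50561 ≈ 1.5056 bits

D_KL(Q||P) = Σ Q(x) log₂(Q(x)/P(x))

Computing term by term:
  Q(1)·log₂(Q(1)/P(1)) = (1/60)·log₂((1/60)/(5/12)) = -0.07740
  Q(2)·log₂(Q(2)/P(2)) = (1/20)·log₂((1/20)/(1/30)) = 0.02925
  Q(3)·log₂(Q(3)/P(3)) = (1/6)·log₂((1/6)/(1/15)) = 0.22032
  Q(4)·log₂(Q(4)/P(4)) = (23/30)·log₂((23/30)/(29/60)) = 0.51028

D_KL(Q||P) = -0.07740 + 0.02925 + 0.22032 + 0.51028 = 0.68245 ≈ 0.6825 bits

These are NOT equal (difference: 0.8231 bits). KL divergence is asymmetric: D_KL(P||Q) ≠ D_KL(Q||P) in general.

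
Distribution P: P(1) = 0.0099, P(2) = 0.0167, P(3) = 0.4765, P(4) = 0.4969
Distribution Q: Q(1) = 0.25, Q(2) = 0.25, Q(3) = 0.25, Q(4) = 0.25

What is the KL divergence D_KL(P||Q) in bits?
0.8245 bits

D_KL(P||Q) = Σ P(x) log₂(P(x)/Q(x))

Computing term by term:
  P(1)·log₂(P(1)/Q(1)) = 0.0099·log₂(0.0099/0.25) = -0.04612
  P(2)·log₂(P(2)/Q(2)) = 0.0167·log₂(0.0167/0.25) = -0.06520
  P(3)·log₂(P(3)/Q(3)) = 0.4765·log₂(0.4765/0.25) = 0.44341
  P(4)·log₂(P(4)/Q(4)) = 0.4969·log₂(0.4969/0.25) = 0.49244

D_KL(P||Q) = -0.04612 - 0.06520 + 0.44341 + 0.49244 = 0.82453 ≈ 0.8245 bits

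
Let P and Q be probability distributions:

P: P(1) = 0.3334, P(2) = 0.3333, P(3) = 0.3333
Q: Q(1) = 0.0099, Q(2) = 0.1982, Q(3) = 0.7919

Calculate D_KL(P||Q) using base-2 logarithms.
1.5254 bits

D_KL(P||Q) = Σ P(x) log₂(P(x)/Q(x))

Computing term by term:
  P(1)·log₂(P(1)/Q(1)) = 0.3334·log₂(0.3334/0.0099) = 1.69157
  P(2)·log₂(P(2)/Q(2)) = 0.3333·log₂(0.3333/0.1982) = 0.24993
  P(3)·log₂(P(3)/Q(3)) = 0.3333·log₂(0.3333/0.7919) = -0.41612

D_KL(P||Q) = 1.69157 + 0.24993 - 0.41612 = 1.52538 ≈ 1.5254 bits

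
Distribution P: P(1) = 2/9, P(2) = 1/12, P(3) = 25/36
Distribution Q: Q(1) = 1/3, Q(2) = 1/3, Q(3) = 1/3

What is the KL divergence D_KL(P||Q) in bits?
0.4387 bits

D_KL(P||Q) = Σ P(x) log₂(P(x)/Q(x))

Computing term by term:
  P(1)·log₂(P(1)/Q(1)) = (2/9)·log₂((2/9)/(1/3)) = -0.12999
  P(2)·log₂(P(2)/Q(2)) = (1/12)·log₂((1/12)/(1/3)) = -0.16667
  P(3)·log₂(P(3)/Q(3)) = (25/36)·log₂((25/36)/(1/3)) = 0.73534

D_KL(P||Q) = -0.12999 - 0.16667 + 0.73534 = 0.43868 ≈ 0.4387 bits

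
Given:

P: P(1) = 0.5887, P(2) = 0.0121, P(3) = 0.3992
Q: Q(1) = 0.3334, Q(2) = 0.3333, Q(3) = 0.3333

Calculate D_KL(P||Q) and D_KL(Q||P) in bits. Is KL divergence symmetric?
D_KL(P||Q) = 0.5289 bits, D_KL(Q||P) = 1.2342 bits. No, KL divergence is not symmetric.

D_KL(P||Q) = Σ P(x) log₂(P(x)/Q(x))

Computing term by term:
  P(1)·log₂(P(1)/Q(1)) = 0.5887·log₂(0.5887/0.3334) = 0.48290
  P(2)·log₂(P(2)/Q(2)) = 0.0121·log₂(0.0121/0.3333) = -0.05788
  P(3)·log₂(P(3)/Q(3)) = 0.3992·log₂(0.3992/0.3333) = 0.10391

D_KL(P||Q) = 0.48290 - 0.05788 + 0.10391 = 0.52893 ≈ 0.5289 bits

D_KL(Q||P) = Σ Q(x) log₂(Q(x)/P(x))

Computing term by term:
  Q(1)·log₂(Q(1)/P(1)) = 0.3334·log₂(0.3334/0.5887) = -0.27348
  Q(2)·log₂(Q(2)/P(2)) = 0.3333·log₂(0.3333/0.0121) = 1.59442
  Q(3)·log₂(Q(3)/P(3)) = 0.3333·log₂(0.3333/0.3992) = -0.08675

D_KL(Q||P) = -0.27348 + 1.59442 - 0.08675 = 1.23419 ≈ 1.2342 bits

These are NOT equal (difference: 0.7053 bits). KL divergence is asymmetric: D_KL(P||Q) ≠ D_KL(Q||P) in general.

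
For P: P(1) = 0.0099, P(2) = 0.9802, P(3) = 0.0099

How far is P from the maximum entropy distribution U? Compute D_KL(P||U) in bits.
1.4248 bits

U(i) = 1/3 for all i

D_KL(P||U) = Σ P(x) log₂(P(x) / (1/3))
           = Σ P(x) log₂(P(x)) + log₂(3)
           = log₂(3) - H(P)

H(P) = -Σ P(x) log₂(P(x)):
  -P(1)·log₂(P(1)) = -(0.0099)·log₂(0.0099) = 0.06592
  -P(2)·log₂(P(2)) = -(0.9802)·log₂(0.9802) = 0.02828
  -P(3)·log₂(P(3)) = -(0.0099)·log₂(0.0099) = 0.06592
H(P) = 0.06592 + 0.02828 + 0.06592 = 0.16012 bits

log₂(3) = 1.58496 bits

D_KL(P||U) = 1.58496 - 0.16012 = 1.42484 ≈ 1.4248 bits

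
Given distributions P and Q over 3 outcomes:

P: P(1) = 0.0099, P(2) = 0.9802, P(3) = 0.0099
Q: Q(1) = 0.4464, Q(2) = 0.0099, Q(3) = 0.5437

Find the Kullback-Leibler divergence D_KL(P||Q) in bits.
6.3866 bits

D_KL(P||Q) = Σ P(x) log₂(P(x)/Q(x))

Computing term by term:
  P(1)·log₂(P(1)/Q(1)) = 0.0099·log₂(0.0099/0.4464) = -0.05440
  P(2)·log₂(P(2)/Q(2)) = 0.9802·log₂(0.9802/0.0099) = 6.49824
  P(3)·log₂(P(3)/Q(3)) = 0.0099·log₂(0.0099/0.5437) = -0.05721

D_KL(P||Q) = -0.05440 + 6.49824 - 0.05721 = 6.38663 ≈ 6.3866 bits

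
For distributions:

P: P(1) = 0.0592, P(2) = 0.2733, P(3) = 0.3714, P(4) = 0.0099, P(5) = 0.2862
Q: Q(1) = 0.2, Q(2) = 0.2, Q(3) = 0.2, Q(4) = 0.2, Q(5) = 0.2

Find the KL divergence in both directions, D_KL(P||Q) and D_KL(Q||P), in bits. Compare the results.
D_KL(P||Q) = 0.4558 bits, D_KL(Q||P) = 0.8465 bits. D_KL(Q||P) is larger than D_KL(P||Q) by 0.3907 bits; the two directions differ.

D_KL(P||Q) = Σ P(x) log₂(P(x)/Q(x))

Computing term by term:
  P(1)·log₂(P(1)/Q(1)) = 0.0592·log₂(0.0592/0.2) = -0.10397
  P(2)·log₂(P(2)/Q(2)) = 0.2733·log₂(0.2733/0.2) = 0.12312
  P(3)·log₂(P(3)/Q(3)) = 0.3714·log₂(0.3714/0.2) = 0.33165
  P(4)·log₂(P(4)/Q(4)) = 0.0099·log₂(0.0099/0.2) = -0.04293
  P(5)·log₂(P(5)/Q(5)) = 0.2862·log₂(0.2862/0.2) = 0.14797

D_KL(P||Q) = -0.10397 + 0.12312 + 0.33165 - 0.04293 + 0.14797 = 0.45584 ≈ 0.4558 bits

D_KL(Q||P) = Σ Q(x) log₂(Q(x)/P(x))

Computing term by term:
  Q(1)·log₂(Q(1)/P(1)) = 0.2·log₂(0.2/0.0592) = 0.35127
  Q(2)·log₂(Q(2)/P(2)) = 0.2·log₂(0.2/0.2733) = -0.09010
  Q(3)·log₂(Q(3)/P(3)) = 0.2·log₂(0.2/0.3714) = -0.17859
  Q(4)·log₂(Q(4)/P(4)) = 0.2·log₂(0.2/0.0099) = 0.86729
  Q(5)·log₂(Q(5)/P(5)) = 0.2·log₂(0.2/0.2862) = -0.10340

D_KL(Q||P) = 0.35127 - 0.09010 - 0.17859 + 0.86729 - 0.10340 = 0.84647 ≈ 0.8465 bits

These are NOT equal (difference: 0.3907 bits). KL divergence is asymmetric: D_KL(P||Q) ≠ D_KL(Q||P) in general.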